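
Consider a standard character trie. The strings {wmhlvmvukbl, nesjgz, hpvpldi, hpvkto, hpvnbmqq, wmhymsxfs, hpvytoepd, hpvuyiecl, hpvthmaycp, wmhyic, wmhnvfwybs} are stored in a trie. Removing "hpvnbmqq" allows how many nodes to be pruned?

5

Walk "hpvnbmqq" from the leaf back toward the root, removing each node that no remaining word uses.
The suffix "nbmqq" (5 nodes) is used only by "hpvnbmqq"; the node for "hpv" still has the child "p", so pruning stops there.
Nodes removed: 5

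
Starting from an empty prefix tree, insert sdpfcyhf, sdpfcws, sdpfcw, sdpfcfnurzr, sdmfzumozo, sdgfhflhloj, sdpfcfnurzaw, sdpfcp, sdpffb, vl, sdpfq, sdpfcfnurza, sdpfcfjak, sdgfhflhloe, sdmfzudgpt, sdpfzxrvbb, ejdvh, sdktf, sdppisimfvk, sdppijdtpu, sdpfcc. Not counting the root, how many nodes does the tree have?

77

Insert word by word; a character creates a node only if that edge doesn't already exist:
  "sdpfcyhf" → 8 new (s, d, p, f, c, y, h, f)
  "sdpfcws" → prefix "sdpfc" already present; 2 new (w, s)
  "sdpfcw" → prefix "sdpfcw" already present; 0 new (none)
  "sdpfcfnurzr" → prefix "sdpfc" already present; 6 new (f, n, u, r, z, r)
  "sdmfzumozo" → prefix "sd" already present; 8 new (m, f, z, u, m, o, z, o)
  "sdgfhflhloj" → prefix "sd" already present; 9 new (g, f, h, f, l, h, l, o, j)
  "sdpfcfnurzaw" → prefix "sdpfcfnurz" already present; 2 new (a, w)
  "sdpfcp" → prefix "sdpfc" already present; 1 new (p)
  "sdpffb" → prefix "sdpf" already present; 2 new (f, b)
  "vl" → 2 new (v, l)
  "sdpfq" → prefix "sdpf" already present; 1 new (q)
  "sdpfcfnurza" → prefix "sdpfcfnurza" already present; 0 new (none)
  "sdpfcfjak" → prefix "sdpfcf" already present; 3 new (j, a, k)
  "sdgfhflhloe" → prefix "sdgfhflhlo" already present; 1 new (e)
  "sdmfzudgpt" → prefix "sdmfzu" already present; 4 new (d, g, p, t)
  "sdpfzxrvbb" → prefix "sdpf" already present; 6 new (z, x, r, v, b, b)
  "ejdvh" → 5 new (e, j, d, v, h)
  "sdktf" → prefix "sd" already present; 3 new (k, t, f)
  "sdppisimfvk" → prefix "sdp" already present; 8 new (p, i, s, i, m, f, v, k)
  "sdppijdtpu" → prefix "sdppi" already present; 5 new (j, d, t, p, u)
  "sdpfcc" → prefix "sdpfc" already present; 1 new (c)
Total nodes = 8 + 2 + 0 + 6 + 8 + 9 + 2 + 1 + 2 + 2 + 1 + 0 + 3 + 1 + 4 + 6 + 5 + 3 + 8 + 5 + 1 = 77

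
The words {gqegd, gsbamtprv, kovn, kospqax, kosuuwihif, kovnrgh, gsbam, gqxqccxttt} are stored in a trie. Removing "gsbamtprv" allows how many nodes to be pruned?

After clearing the end-marker at "gsbamtprv", prune upward until reaching a node still needed by another word.
The suffix "tprv" (4 nodes) is used only by "gsbamtprv"; "gsbam" is itself a stored word, so pruning stops there.
Nodes removed: 4

4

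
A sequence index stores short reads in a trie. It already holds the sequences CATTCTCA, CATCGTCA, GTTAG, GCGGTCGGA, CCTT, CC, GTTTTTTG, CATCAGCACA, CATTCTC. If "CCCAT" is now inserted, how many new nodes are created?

The longest prefix of "CCCAT" already in the trie is "CC" (length 2).
So 5 − 2 = 3 new nodes.

3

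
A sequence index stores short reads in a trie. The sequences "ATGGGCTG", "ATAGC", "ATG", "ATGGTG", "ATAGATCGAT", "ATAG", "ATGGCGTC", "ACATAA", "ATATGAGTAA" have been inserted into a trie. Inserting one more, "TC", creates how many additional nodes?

No existing word starts with "T", so every character of "TC" needs a new node.
2 − 0 = 2 new nodes.

2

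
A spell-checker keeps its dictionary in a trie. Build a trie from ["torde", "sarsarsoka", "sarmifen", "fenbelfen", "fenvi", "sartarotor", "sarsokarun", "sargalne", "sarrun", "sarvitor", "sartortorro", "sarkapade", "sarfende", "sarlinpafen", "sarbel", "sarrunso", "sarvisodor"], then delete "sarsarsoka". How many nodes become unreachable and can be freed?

6

Walk "sarsarsoka" from the leaf back toward the root, removing each node that no remaining word uses.
The suffix "arsoka" (6 nodes) is used only by "sarsarsoka"; the node for "sars" still has the child "o", so pruning stops there.
Nodes removed: 6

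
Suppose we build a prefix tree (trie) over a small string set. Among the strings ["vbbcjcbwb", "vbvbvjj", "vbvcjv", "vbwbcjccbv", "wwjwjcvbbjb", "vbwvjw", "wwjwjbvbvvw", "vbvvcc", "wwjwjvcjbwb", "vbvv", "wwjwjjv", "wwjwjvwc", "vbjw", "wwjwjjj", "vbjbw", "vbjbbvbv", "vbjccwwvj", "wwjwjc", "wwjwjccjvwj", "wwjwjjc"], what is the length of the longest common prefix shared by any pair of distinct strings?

6

Equivalently: take the maximum, over all pairs, of their longest common prefix length.
"wwjwjc" and "wwjwjccjvwj" agree on "wwjwjc" (6 characters) before diverging; nothing deeper is shared.
Longest shared-prefix length: 6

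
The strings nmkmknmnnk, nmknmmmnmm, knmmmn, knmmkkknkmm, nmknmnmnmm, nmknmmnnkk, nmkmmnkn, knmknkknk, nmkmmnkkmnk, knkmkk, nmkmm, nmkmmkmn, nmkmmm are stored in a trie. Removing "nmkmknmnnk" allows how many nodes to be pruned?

6

A node on "nmkmknmnnk"'s path can go only if nothing else ends at it or branches off below it.
The suffix "knmnnk" (6 nodes) is used only by "nmkmknmnnk"; the node for "nmkm" still has the child "m", so pruning stops there.
Nodes removed: 6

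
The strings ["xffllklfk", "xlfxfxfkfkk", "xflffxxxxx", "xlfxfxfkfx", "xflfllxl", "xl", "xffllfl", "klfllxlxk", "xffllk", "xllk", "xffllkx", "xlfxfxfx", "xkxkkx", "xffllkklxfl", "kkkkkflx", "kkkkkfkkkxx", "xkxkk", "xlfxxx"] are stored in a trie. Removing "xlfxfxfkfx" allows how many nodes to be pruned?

A node on "xlfxfxfkfx"'s path can go only if nothing else ends at it or branches off below it.
The suffix "x" (1 node) is used only by "xlfxfxfkfx"; the node for "xlfxfxfkf" still has the child "k", so pruning stops there.
Nodes removed: 1

1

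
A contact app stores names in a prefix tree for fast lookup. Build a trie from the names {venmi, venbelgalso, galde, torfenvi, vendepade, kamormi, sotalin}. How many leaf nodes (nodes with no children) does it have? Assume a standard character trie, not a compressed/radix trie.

7

Leaves are exactly the stored words that no other stored word extends.
Those words: "galde", "kamormi", "sotalin", "torfenvi", "venbelgalso", "vendepade", "venmi"
Leaf count: 7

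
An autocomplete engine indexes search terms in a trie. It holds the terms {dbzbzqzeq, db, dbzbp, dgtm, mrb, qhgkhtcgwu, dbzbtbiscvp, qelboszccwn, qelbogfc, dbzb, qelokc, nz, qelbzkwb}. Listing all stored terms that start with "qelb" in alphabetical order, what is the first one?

qelbogfc

Words with prefix "qelb", in lexicographic order: "qelbogfc", "qelboszccwn", "qelbzkwb"
The 1st is qelbogfc.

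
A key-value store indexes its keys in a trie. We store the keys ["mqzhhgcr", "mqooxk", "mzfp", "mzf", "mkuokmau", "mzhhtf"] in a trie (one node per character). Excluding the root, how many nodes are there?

Trie structure (* marks end of a word):
(root)
└─ m
   ├─ k
   │  └─ u
   │     └─ o
   │        └─ k
   │           └─ m
   │              └─ a
   │                 └─ u *
   ├─ q
   │  ├─ o
   │  │  └─ o
   │  │     └─ x
   │  │        └─ k *
   │  └─ z
   │     └─ h
   │        └─ h
   │           └─ g
   │              └─ c
   │                 └─ r *
   └─ z
      ├─ f *
      │  └─ p *
      └─ h
         └─ h
            └─ t
               └─ f *
Counting every labelled node above: 26.

26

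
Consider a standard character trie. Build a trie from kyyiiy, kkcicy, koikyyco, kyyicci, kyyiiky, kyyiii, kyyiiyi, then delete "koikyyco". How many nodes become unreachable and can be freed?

7

A node on "koikyyco"'s path can go only if nothing else ends at it or branches off below it.
The suffix "oikyyco" (7 nodes) is used only by "koikyyco"; the node for "k" still has the child "y", so pruning stops there.
Nodes removed: 7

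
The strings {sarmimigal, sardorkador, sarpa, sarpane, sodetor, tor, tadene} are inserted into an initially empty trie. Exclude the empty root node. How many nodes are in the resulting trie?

Trace insertions, counting only characters that open a new branch:
  "sarmimigal" → 10 new (s, a, r, m, i, m, i, g, a, l)
  "sardorkador" → prefix "sar" already present; 8 new (d, o, r, k, a, d, o, r)
  "sarpa" → prefix "sar" already present; 2 new (p, a)
  "sarpane" → prefix "sarpa" already present; 2 new (n, e)
  "sodetor" → prefix "s" already present; 6 new (o, d, e, t, o, r)
  "tor" → 3 new (t, o, r)
  "tadene" → prefix "t" already present; 5 new (a, d, e, n, e)
Total nodes = 10 + 8 + 2 + 2 + 6 + 3 + 5 = 36

36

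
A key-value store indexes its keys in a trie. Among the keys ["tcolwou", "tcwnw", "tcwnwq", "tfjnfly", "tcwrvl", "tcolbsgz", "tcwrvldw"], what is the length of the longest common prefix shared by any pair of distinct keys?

6

Equivalently: take the maximum, over all pairs, of their longest common prefix length.
e.g. "tcwrvl" and "tcwrvldw" share the prefix "tcwrvl" of length 6; no pair shares a longer one.
Longest shared-prefix length: 6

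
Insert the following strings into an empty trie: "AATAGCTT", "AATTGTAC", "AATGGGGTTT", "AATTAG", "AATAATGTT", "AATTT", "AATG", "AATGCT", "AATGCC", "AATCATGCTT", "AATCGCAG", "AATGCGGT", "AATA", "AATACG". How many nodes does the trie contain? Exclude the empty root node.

For each word, the new-node count is its length minus the longest prefix already in the trie:
  "AATAGCTT" → 8 new (A, A, T, A, G, C, T, T)
  "AATTGTAC" → prefix "AAT" already present; 5 new (T, G, T, A, C)
  "AATGGGGTTT" → prefix "AAT" already present; 7 new (G, G, G, G, T, T, T)
  "AATTAG" → prefix "AATT" already present; 2 new (A, G)
  "AATAATGTT" → prefix "AATA" already present; 5 new (A, T, G, T, T)
  "AATTT" → prefix "AATT" already present; 1 new (T)
  "AATG" → prefix "AATG" already present; 0 new (none)
  "AATGCT" → prefix "AATG" already present; 2 new (C, T)
  "AATGCC" → prefix "AATGC" already present; 1 new (C)
  "AATCATGCTT" → prefix "AAT" already present; 7 new (C, A, T, G, C, T, T)
  "AATCGCAG" → prefix "AATC" already present; 4 new (G, C, A, G)
  "AATGCGGT" → prefix "AATGC" already present; 3 new (G, G, T)
  "AATA" → prefix "AATA" already present; 0 new (none)
  "AATACG" → prefix "AATA" already present; 2 new (C, G)
Total nodes = 8 + 5 + 7 + 2 + 5 + 1 + 0 + 2 + 1 + 7 + 4 + 3 + 0 + 2 = 47

47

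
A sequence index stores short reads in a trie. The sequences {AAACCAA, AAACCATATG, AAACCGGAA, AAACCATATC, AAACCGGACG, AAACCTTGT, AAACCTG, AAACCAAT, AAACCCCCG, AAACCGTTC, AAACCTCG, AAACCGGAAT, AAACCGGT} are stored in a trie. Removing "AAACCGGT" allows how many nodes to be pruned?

1

After clearing the end-marker at "AAACCGGT", prune upward until reaching a node still needed by another word.
The suffix "T" (1 node) is used only by "AAACCGGT"; the node for "AAACCGG" still has the child "A", so pruning stops there.
Nodes removed: 1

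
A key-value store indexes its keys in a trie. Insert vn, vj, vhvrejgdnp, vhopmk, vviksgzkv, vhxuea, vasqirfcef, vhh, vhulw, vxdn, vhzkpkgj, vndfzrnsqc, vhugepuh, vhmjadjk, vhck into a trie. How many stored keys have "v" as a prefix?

Filter for entries beginning with "v":
Words under "v": vasqirfcef, vhck, vhh, vhmjadjk, vhopmk, vhugepuh, vhulw, vhvrejgdnp, vhxuea, vhzkpkgj, vj, vn, vndfzrnsqc, vviksgzkv, vxdn
Count: 15

15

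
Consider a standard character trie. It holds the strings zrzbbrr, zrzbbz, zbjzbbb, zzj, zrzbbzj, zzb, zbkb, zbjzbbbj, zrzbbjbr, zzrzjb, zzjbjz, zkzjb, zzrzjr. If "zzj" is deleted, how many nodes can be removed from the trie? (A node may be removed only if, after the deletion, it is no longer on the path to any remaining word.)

0

After clearing the end-marker at "zzj", prune upward until reaching a node still needed by another word.
Every node on "zzj" is still needed (e.g. by "zzjbjz"), so nothing is freed.
Nodes removed: 0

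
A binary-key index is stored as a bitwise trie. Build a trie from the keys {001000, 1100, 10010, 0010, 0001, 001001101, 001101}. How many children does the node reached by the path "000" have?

1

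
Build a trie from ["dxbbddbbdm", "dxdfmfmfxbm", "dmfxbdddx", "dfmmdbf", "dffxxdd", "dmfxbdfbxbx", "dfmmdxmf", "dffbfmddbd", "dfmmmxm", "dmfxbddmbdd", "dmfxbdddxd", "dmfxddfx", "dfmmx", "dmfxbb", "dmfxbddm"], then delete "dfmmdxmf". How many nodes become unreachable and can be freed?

A node on "dfmmdxmf"'s path can go only if nothing else ends at it or branches off below it.
The suffix "xmf" (3 nodes) is used only by "dfmmdxmf"; the node for "dfmmd" still has the child "b", so pruning stops there.
Nodes removed: 3

3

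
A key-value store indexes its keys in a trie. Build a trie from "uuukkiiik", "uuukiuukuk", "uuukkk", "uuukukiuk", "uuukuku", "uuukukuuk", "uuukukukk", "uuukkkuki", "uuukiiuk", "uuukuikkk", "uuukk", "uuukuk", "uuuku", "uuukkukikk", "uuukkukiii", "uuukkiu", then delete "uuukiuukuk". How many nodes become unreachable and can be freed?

5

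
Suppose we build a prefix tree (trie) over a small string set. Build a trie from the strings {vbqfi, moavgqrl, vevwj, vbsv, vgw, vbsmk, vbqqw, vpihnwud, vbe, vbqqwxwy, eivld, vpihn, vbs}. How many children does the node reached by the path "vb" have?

Walk "vb" from the root, arriving at one node.
Distinct next characters after "vb": e, q, s.
That node has 3 child edges.

3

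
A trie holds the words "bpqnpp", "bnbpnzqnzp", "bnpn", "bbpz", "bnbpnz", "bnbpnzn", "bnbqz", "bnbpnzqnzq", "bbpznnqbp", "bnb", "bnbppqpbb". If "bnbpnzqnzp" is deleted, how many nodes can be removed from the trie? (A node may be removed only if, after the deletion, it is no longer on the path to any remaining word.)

1

Walk "bnbpnzqnzp" from the leaf back toward the root, removing each node that no remaining word uses.
The suffix "p" (1 node) is used only by "bnbpnzqnzp"; the node for "bnbpnzqnz" still has the child "q", so pruning stops there.
Nodes removed: 1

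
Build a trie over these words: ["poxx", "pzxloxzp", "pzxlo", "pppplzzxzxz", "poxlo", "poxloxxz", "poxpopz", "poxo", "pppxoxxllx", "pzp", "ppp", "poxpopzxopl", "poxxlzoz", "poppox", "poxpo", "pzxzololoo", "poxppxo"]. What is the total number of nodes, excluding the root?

Count nodes per top-level branch (shared prefixes stored once):
  'p'-branch (poppox, poxlo, poxloxxz, poxo, poxpo, poxpopz, poxpopzxopl, poxppxo, poxx, poxxlzoz, ppp, pppplzzxzxz, pppxoxxllx, pzp, pzxlo, pzxloxzp, pzxzololoo): 61 nodes
Sum: 61

61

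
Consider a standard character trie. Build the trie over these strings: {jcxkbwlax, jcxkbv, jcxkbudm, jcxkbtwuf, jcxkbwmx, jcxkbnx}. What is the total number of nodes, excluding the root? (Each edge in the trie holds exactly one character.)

21

Insert word by word; a character creates a node only if that edge doesn't already exist:
  "jcxkbwlax" → 9 new (j, c, x, k, b, w, l, a, x)
  "jcxkbv" → prefix "jcxkb" already present; 1 new (v)
  "jcxkbudm" → prefix "jcxkb" already present; 3 new (u, d, m)
  "jcxkbtwuf" → prefix "jcxkb" already present; 4 new (t, w, u, f)
  "jcxkbwmx" → prefix "jcxkbw" already present; 2 new (m, x)
  "jcxkbnx" → prefix "jcxkb" already present; 2 new (n, x)
Total nodes = 9 + 1 + 3 + 4 + 2 + 2 = 21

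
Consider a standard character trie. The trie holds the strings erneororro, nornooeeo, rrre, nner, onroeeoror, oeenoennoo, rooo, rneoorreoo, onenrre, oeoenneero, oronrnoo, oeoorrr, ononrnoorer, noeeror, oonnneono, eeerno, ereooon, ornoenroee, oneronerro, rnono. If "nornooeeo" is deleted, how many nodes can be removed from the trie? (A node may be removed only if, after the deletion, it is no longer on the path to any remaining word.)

7

Walk "nornooeeo" from the leaf back toward the root, removing each node that no remaining word uses.
The suffix "rnooeeo" (7 nodes) is used only by "nornooeeo"; the node for "no" still has the child "e", so pruning stops there.
Nodes removed: 7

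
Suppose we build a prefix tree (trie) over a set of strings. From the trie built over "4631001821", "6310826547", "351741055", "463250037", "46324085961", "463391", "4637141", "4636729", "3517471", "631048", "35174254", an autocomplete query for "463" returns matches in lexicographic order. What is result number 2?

Words with prefix "463", in lexicographic order: "4631001821", "46324085961", "463250037", "463391", "4636729", "4637141"
The 2nd is 46324085961.

46324085961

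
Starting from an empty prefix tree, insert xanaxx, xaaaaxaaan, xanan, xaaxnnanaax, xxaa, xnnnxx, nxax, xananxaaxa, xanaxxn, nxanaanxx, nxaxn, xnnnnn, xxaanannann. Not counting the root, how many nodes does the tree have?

57

For each word, the new-node count is its length minus the longest prefix already in the trie:
  "xanaxx" → 6 new (x, a, n, a, x, x)
  "xaaaaxaaan" → prefix "xa" already present; 8 new (a, a, a, x, a, a, a, n)
  "xanan" → prefix "xana" already present; 1 new (n)
  "xaaxnnanaax" → prefix "xaa" already present; 8 new (x, n, n, a, n, a, a, x)
  "xxaa" → prefix "x" already present; 3 new (x, a, a)
  "xnnnxx" → prefix "x" already present; 5 new (n, n, n, x, x)
  "nxax" → 4 new (n, x, a, x)
  "xananxaaxa" → prefix "xanan" already present; 5 new (x, a, a, x, a)
  "xanaxxn" → prefix "xanaxx" already present; 1 new (n)
  "nxanaanxx" → prefix "nxa" already present; 6 new (n, a, a, n, x, x)
  "nxaxn" → prefix "nxax" already present; 1 new (n)
  "xnnnnn" → prefix "xnnn" already present; 2 new (n, n)
  "xxaanannann" → prefix "xxaa" already present; 7 new (n, a, n, n, a, n, n)
Total nodes = 6 + 8 + 1 + 8 + 3 + 5 + 4 + 5 + 1 + 6 + 1 + 2 + 7 = 57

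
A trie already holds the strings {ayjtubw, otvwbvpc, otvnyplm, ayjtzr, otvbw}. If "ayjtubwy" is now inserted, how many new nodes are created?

1

Walking "ayjtubwy" from the root, the first 7 characters ("ayjtubw") follow existing edges; "y" is the first miss.
New nodes needed: |"ayjtubwy"| − 7 = 8 − 7 = 1.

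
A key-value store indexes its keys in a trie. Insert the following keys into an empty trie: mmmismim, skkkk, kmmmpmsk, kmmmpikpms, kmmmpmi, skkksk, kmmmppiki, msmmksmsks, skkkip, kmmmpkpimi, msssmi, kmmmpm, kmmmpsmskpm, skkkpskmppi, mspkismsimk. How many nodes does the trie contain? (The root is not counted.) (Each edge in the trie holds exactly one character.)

Count nodes per top-level branch (shared prefixes stored once):
  'k'-branch (kmmmpikpms, kmmmpkpimi, kmmmpm, kmmmpmi, kmmmpmsk, kmmmppiki, kmmmpsmskpm): 29 nodes
  'm'-branch (mmmismim, msmmksmsks, mspkismsimk, msssmi): 30 nodes
  's'-branch (skkkip, skkkk, skkkpskmppi, skkksk): 16 nodes
Sum: 75

75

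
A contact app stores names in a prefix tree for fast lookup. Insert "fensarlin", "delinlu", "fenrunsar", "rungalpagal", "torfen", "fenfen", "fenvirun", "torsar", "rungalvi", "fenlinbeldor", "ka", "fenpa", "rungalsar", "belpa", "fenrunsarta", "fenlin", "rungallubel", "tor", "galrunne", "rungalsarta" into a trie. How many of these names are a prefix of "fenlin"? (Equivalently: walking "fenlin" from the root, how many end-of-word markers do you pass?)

1

Check each prefix of "fenlin" against the stored set — each match is an end-marker on the path.
Prefixes of the query that are stored words: "fenlin"
Count: 1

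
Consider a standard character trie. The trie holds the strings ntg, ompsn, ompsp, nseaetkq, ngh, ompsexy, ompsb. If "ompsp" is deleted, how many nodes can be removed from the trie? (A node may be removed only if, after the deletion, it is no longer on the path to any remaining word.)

1

Walk "ompsp" from the leaf back toward the root, removing each node that no remaining word uses.
The suffix "p" (1 node) is used only by "ompsp"; the node for "omps" still has the child "n", so pruning stops there.
Nodes removed: 1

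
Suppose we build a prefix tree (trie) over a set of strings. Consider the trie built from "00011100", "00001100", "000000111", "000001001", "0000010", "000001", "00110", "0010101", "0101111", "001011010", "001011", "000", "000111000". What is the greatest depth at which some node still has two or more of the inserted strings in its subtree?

8

Look for the deepest trie node that still has at least two words in its subtree.
e.g. "00011100" and "000111000" share the prefix "00011100" of length 8; no pair shares a longer one.
Longest shared-prefix length: 8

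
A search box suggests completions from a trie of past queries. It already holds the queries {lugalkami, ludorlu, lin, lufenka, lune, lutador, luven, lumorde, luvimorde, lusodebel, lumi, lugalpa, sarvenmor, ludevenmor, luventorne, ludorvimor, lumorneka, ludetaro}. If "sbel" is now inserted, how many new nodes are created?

"s" is already a path in the trie; the remaining "bel" must be added.
New nodes needed: |"sbel"| − 1 = 4 − 1 = 3.

3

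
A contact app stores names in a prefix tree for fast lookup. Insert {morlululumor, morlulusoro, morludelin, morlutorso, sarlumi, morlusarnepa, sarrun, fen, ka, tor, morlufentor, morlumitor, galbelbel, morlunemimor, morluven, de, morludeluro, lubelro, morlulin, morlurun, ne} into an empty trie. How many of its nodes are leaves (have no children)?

A leaf is a node with no children — equivalently, the end of a word that is not a proper prefix of any other stored word.
Those words: "de", "fen", "galbelbel", "ka", "lubelro", "morludelin", "morludeluro", "morlufentor", "morlulin", "morlululumor", "morlulusoro", "morlumitor", "morlunemimor", "morlurun", "morlusarnepa", "morlutorso", "morluven", "ne", "sarlumi", "sarrun", "tor"
Leaf count: 21

21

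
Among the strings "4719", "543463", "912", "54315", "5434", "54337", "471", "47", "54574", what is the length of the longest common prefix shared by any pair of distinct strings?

Look for the deepest trie node that still has at least two words in its subtree.
"5434" and "543463" agree on "5434" (4 characters) before diverging; nothing deeper is shared.
Longest shared-prefix length: 4

4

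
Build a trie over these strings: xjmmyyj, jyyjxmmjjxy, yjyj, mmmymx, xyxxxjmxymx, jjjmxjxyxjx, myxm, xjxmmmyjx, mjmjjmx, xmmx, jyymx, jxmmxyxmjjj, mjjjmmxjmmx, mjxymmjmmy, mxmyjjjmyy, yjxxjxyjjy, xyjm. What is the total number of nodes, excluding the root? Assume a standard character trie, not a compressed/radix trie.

115

Insert word by word; a character creates a node only if that edge doesn't already exist:
  "xjmmyyj" → 7 new (x, j, m, m, y, y, j)
  "jyyjxmmjjxy" → 11 new (j, y, y, j, x, m, m, j, j, x, y)
  "yjyj" → 4 new (y, j, y, j)
  "mmmymx" → 6 new (m, m, m, y, m, x)
  "xyxxxjmxymx" → prefix "x" already present; 10 new (y, x, x, x, j, m, x, y, m, x)
  "jjjmxjxyxjx" → prefix "j" already present; 10 new (j, j, m, x, j, x, y, x, j, x)
  "myxm" → prefix "m" already present; 3 new (y, x, m)
  "xjxmmmyjx" → prefix "xj" already present; 7 new (x, m, m, m, y, j, x)
  "mjmjjmx" → prefix "m" already present; 6 new (j, m, j, j, m, x)
  "xmmx" → prefix "x" already present; 3 new (m, m, x)
  "jyymx" → prefix "jyy" already present; 2 new (m, x)
  "jxmmxyxmjjj" → prefix "j" already present; 10 new (x, m, m, x, y, x, m, j, j, j)
  "mjjjmmxjmmx" → prefix "mj" already present; 9 new (j, j, m, m, x, j, m, m, x)
  "mjxymmjmmy" → prefix "mj" already present; 8 new (x, y, m, m, j, m, m, y)
  "mxmyjjjmyy" → prefix "m" already present; 9 new (x, m, y, j, j, j, m, y, y)
  "yjxxjxyjjy" → prefix "yj" already present; 8 new (x, x, j, x, y, j, j, y)
  "xyjm" → prefix "xy" already present; 2 new (j, m)
Total nodes = 7 + 11 + 4 + 6 + 10 + 10 + 3 + 7 + 6 + 3 + 2 + 10 + 9 + 8 + 9 + 8 + 2 = 115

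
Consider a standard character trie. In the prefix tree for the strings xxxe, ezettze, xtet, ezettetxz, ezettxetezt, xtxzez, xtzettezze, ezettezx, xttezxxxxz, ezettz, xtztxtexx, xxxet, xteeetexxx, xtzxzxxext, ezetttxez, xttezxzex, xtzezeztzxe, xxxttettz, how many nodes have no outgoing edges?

A leaf is a node with no children — equivalently, the end of a word that is not a proper prefix of any other stored word.
Those words: "ezettetxz", "ezettezx", "ezetttxez", "ezettxetezt", "ezettze", "xteeetexxx", "xtet", "xttezxxxxz", "xttezxzex", "xtxzez", "xtzettezze", "xtzezeztzxe", "xtztxtexx", "xtzxzxxext", "xxxet", "xxxttettz"
Leaf count: 16

16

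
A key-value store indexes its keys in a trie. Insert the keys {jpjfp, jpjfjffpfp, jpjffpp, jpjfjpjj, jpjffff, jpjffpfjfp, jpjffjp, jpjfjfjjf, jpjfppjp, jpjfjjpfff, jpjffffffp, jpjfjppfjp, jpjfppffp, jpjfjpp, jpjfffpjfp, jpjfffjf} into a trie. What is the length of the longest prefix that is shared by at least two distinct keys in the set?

7

Equivalently: take the maximum, over all pairs, of their longest common prefix length.
"jpjffff" and "jpjffffffp" agree on "jpjffff" (7 characters) before diverging; nothing deeper is shared.
Longest shared-prefix length: 7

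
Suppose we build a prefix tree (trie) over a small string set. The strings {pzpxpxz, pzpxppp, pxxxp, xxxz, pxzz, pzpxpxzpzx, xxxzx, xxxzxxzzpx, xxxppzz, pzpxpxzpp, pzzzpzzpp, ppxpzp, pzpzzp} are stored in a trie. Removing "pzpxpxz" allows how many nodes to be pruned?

A node on "pzpxpxz"'s path can go only if nothing else ends at it or branches off below it.
Every node on "pzpxpxz" is still needed (e.g. by "pzpxpxzpzx"), so nothing is freed.
Nodes removed: 0

0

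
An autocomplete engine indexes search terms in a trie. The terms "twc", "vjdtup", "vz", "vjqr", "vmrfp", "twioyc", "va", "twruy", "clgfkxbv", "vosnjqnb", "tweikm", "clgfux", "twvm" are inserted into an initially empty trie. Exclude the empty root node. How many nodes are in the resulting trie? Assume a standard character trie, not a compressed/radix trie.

Insert word by word; a character creates a node only if that edge doesn't already exist:
  "twc" → 3 new (t, w, c)
  "vjdtup" → 6 new (v, j, d, t, u, p)
  "vz" → prefix "v" already present; 1 new (z)
  "vjqr" → prefix "vj" already present; 2 new (q, r)
  "vmrfp" → prefix "v" already present; 4 new (m, r, f, p)
  "twioyc" → prefix "tw" already present; 4 new (i, o, y, c)
  "va" → prefix "v" already present; 1 new (a)
  "twruy" → prefix "tw" already present; 3 new (r, u, y)
  "clgfkxbv" → 8 new (c, l, g, f, k, x, b, v)
  "vosnjqnb" → prefix "v" already present; 7 new (o, s, n, j, q, n, b)
  "tweikm" → prefix "tw" already present; 4 new (e, i, k, m)
  "clgfux" → prefix "clgf" already present; 2 new (u, x)
  "twvm" → prefix "tw" already present; 2 new (v, m)
Total nodes = 3 + 6 + 1 + 2 + 4 + 4 + 1 + 3 + 8 + 7 + 4 + 2 + 2 = 47

47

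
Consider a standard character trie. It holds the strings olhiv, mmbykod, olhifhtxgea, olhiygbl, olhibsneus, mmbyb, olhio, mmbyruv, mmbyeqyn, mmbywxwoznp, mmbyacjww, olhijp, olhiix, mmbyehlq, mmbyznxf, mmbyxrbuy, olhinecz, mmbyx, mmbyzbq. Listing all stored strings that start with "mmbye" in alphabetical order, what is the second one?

mmbyeqyn

Filter for "mmbye…" and sort: "mmbyehlq", "mmbyeqyn"
The 2nd is mmbyeqyn.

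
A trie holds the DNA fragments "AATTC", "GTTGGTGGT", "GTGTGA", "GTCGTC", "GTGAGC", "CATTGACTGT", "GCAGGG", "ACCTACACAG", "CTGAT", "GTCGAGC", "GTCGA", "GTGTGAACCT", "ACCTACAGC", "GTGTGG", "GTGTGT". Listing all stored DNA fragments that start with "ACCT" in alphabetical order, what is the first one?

ACCTACACAG

DFS of the "ACCT" subtree visits, in order: "ACCTACACAG", "ACCTACAGC"
Position 1: ACCTACACAG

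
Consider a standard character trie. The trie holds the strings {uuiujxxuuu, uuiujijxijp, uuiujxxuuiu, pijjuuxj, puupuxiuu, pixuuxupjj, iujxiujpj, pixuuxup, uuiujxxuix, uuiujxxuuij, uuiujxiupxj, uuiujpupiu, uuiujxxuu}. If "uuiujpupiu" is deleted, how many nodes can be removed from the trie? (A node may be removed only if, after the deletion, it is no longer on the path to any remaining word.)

5

Walk "uuiujpupiu" from the leaf back toward the root, removing each node that no remaining word uses.
The suffix "pupiu" (5 nodes) is used only by "uuiujpupiu"; the node for "uuiuj" still has the child "x", so pruning stops there.
Nodes removed: 5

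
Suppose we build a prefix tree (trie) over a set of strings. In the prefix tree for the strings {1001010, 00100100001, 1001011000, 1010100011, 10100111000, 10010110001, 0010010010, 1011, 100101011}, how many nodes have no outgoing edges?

7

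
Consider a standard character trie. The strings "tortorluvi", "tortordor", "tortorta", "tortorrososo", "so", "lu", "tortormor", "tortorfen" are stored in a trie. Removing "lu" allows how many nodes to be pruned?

Walk "lu" from the leaf back toward the root, removing each node that no remaining word uses.
No other word shares any prefix with "lu", so all 2 of its nodes go.
Nodes removed: 2

2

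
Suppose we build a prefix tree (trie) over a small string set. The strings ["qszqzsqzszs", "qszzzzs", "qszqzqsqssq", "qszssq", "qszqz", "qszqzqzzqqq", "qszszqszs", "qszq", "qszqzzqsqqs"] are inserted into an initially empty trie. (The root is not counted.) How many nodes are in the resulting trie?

40

Count nodes per top-level branch (shared prefixes stored once):
  'q'-branch (qszq, qszqz, qszqzqsqssq, qszqzqzzqqq, qszqzsqzszs, qszqzzqsqqs, qszssq, qszszqszs, qszzzzs): 40 nodes
Sum: 40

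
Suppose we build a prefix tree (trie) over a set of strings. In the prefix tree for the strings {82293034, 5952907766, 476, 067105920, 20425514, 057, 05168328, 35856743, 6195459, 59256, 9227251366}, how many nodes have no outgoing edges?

A leaf is a node with no children — equivalently, the end of a word that is not a proper prefix of any other stored word.
Those words: "05168328", "057", "067105920", "20425514", "35856743", "476", "59256", "5952907766", "6195459", "82293034", "9227251366"
Leaf count: 11

11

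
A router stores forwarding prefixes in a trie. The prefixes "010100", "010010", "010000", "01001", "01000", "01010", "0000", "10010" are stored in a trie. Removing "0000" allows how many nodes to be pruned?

After clearing the end-marker at "0000", prune upward until reaching a node still needed by another word.
The suffix "000" (3 nodes) is used only by "0000"; the node for "0" still has the child "1", so pruning stops there.
Nodes removed: 3

3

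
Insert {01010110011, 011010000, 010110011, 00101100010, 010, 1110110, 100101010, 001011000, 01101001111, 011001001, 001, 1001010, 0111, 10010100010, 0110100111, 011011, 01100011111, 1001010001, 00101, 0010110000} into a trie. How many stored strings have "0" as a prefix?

Walk to "0"; the words in its subtree are exactly those with that prefix.
Words under "0": 001, 00101, 001011000, 0010110000, 00101100010, 010, 01010110011, 010110011, 01100011111, 011001001, 011010000, 0110100111, 01101001111, 011011, 0111
Count: 15

15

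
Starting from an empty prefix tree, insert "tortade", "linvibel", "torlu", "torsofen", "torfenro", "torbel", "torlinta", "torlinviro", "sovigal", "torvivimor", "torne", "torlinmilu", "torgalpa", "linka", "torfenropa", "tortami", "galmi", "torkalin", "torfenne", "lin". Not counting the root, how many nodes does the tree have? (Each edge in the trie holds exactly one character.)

81

Count nodes per top-level branch (shared prefixes stored once):
  'g'-branch (galmi): 5 nodes
  'l'-branch (lin, linka, linvibel): 10 nodes
  's'-branch (sovigal): 7 nodes
  't'-branch (torbel, torfenne, torfenro, torfenropa, torgalpa, torkalin, torlinmilu, torlinta, torlinviro, torlu, torne, torsofen, tortade, tortami, torvivimor): 59 nodes
Sum: 81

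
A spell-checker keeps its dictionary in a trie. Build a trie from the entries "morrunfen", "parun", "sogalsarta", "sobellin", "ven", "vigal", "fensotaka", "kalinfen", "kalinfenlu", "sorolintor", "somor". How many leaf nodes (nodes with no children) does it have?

10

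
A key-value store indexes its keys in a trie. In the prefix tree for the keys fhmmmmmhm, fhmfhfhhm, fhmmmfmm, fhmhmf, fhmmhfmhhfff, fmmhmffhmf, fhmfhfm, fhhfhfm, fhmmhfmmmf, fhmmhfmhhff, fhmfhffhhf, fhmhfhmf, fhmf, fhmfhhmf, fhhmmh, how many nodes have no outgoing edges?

A leaf is a node with no children — equivalently, the end of a word that is not a proper prefix of any other stored word.
Those words: "fhhfhfm", "fhhmmh", "fhmfhffhhf", "fhmfhfhhm", "fhmfhfm", "fhmfhhmf", "fhmhfhmf", "fhmhmf", "fhmmhfmhhfff", "fhmmhfmmmf", "fhmmmfmm", "fhmmmmmhm", "fmmhmffhmf"
Leaf count: 13

13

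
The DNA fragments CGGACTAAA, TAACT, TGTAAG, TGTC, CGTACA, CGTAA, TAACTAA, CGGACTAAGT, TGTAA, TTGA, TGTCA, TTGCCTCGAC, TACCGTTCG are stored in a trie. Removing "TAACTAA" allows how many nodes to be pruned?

2

A node on "TAACTAA"'s path can go only if nothing else ends at it or branches off below it.
The suffix "AA" (2 nodes) is used only by "TAACTAA"; "TAACT" is itself a stored word, so pruning stops there.
Nodes removed: 2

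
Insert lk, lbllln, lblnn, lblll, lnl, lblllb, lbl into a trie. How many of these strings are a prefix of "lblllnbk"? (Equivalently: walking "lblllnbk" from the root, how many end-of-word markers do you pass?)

3

Traverse "lblllnbk" character by character; count nodes along the way that are marked as word ends.
Prefixes of the query that are stored words: "lbl", "lblll", "lbllln"
Count: 3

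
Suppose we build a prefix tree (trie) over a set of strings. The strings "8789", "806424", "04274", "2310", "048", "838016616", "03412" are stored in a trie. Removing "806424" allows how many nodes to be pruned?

5

After clearing the end-marker at "806424", prune upward until reaching a node still needed by another word.
The suffix "06424" (5 nodes) is used only by "806424"; the node for "8" still has the child "7", so pruning stops there.
Nodes removed: 5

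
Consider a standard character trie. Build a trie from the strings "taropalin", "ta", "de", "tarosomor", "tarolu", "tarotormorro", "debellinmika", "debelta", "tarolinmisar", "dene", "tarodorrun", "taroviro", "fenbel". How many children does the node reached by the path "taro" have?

6

The children of the "taro" node are the distinct next characters among strings starting with "taro".
Characters that immediately follow "taro" among the stored strings: {d, l, p, s, t, v}.
That node has 6 child edges.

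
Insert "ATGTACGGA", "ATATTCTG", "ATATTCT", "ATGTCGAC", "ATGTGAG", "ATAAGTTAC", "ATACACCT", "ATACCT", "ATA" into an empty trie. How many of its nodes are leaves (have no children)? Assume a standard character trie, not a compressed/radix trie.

7

Leaves are exactly the stored words that no other stored word extends.
Those words: "ATAAGTTAC", "ATACACCT", "ATACCT", "ATATTCTG", "ATGTACGGA", "ATGTCGAC", "ATGTGAG"
Leaf count: 7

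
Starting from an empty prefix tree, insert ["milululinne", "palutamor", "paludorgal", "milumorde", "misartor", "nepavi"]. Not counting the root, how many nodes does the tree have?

Trace insertions, counting only characters that open a new branch:
  "milululinne" → 11 new (m, i, l, u, l, u, l, i, n, n, e)
  "palutamor" → 9 new (p, a, l, u, t, a, m, o, r)
  "paludorgal" → prefix "palu" already present; 6 new (d, o, r, g, a, l)
  "milumorde" → prefix "milu" already present; 5 new (m, o, r, d, e)
  "misartor" → prefix "mi" already present; 6 new (s, a, r, t, o, r)
  "nepavi" → 6 new (n, e, p, a, v, i)
Total nodes = 11 + 9 + 6 + 5 + 6 + 6 = 43

43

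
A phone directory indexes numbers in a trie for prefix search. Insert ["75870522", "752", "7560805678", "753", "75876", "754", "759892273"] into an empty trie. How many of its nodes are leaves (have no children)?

A leaf is a node with no children — equivalently, the end of a word that is not a proper prefix of any other stored word.
Those words: "752", "753", "754", "7560805678", "75870522", "75876", "759892273"
Leaf count: 7

7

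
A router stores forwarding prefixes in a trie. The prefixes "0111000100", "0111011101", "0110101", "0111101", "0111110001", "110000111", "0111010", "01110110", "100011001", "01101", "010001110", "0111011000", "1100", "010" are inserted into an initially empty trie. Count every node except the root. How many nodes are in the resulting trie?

55

For each word, the new-node count is its length minus the longest prefix already in the trie:
  "0111000100" → 10 new (0, 1, 1, 1, 0, 0, 0, 1, 0, 0)
  "0111011101" → prefix "01110" already present; 5 new (1, 1, 1, 0, 1)
  "0110101" → prefix "011" already present; 4 new (0, 1, 0, 1)
  "0111101" → prefix "0111" already present; 3 new (1, 0, 1)
  "0111110001" → prefix "01111" already present; 5 new (1, 0, 0, 0, 1)
  "110000111" → 9 new (1, 1, 0, 0, 0, 0, 1, 1, 1)
  "0111010" → prefix "011101" already present; 1 new (0)
  "01110110" → prefix "0111011" already present; 1 new (0)
  "100011001" → prefix "1" already present; 8 new (0, 0, 0, 1, 1, 0, 0, 1)
  "01101" → prefix "01101" already present; 0 new (none)
  "010001110" → prefix "01" already present; 7 new (0, 0, 0, 1, 1, 1, 0)
  "0111011000" → prefix "01110110" already present; 2 new (0, 0)
  "1100" → prefix "1100" already present; 0 new (none)
  "010" → prefix "010" already present; 0 new (none)
Total nodes = 10 + 5 + 4 + 3 + 5 + 9 + 1 + 1 + 8 + 0 + 7 + 2 + 0 + 0 = 55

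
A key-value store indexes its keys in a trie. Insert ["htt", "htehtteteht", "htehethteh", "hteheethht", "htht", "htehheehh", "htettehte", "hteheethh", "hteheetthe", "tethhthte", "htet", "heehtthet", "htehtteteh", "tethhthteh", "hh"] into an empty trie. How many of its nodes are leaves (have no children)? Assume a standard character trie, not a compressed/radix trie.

11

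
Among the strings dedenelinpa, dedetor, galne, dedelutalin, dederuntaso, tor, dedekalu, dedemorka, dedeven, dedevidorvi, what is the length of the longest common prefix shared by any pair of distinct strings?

5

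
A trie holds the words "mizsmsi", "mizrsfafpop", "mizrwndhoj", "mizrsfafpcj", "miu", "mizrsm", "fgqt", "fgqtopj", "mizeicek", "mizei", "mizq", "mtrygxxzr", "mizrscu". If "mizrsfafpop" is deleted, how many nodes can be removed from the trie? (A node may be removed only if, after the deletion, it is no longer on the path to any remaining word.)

2

Walk "mizrsfafpop" from the leaf back toward the root, removing each node that no remaining word uses.
The suffix "op" (2 nodes) is used only by "mizrsfafpop"; the node for "mizrsfafp" still has the child "c", so pruning stops there.
Nodes removed: 2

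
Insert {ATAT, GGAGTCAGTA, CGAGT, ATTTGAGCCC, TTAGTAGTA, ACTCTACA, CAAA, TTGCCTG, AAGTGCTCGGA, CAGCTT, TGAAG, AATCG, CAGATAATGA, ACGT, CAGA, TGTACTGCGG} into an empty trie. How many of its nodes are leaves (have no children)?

Leaves are exactly the stored words that no other stored word extends.
Those words: "AAGTGCTCGGA", "AATCG", "ACGT", "ACTCTACA", "ATAT", "ATTTGAGCCC", "CAAA", "CAGATAATGA", "CAGCTT", "CGAGT", "GGAGTCAGTA", "TGAAG", "TGTACTGCGG", "TTAGTAGTA", "TTGCCTG"
Leaf count: 15

15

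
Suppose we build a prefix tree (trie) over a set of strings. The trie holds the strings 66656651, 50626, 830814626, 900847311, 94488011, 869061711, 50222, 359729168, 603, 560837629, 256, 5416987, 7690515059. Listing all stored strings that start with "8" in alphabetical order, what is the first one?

830814626

Words with prefix "8", in lexicographic order: "830814626", "869061711"
The 1st is 830814626.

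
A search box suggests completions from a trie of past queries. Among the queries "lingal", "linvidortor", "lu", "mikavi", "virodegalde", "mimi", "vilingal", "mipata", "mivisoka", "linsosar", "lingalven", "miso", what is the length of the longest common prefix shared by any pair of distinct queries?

6

The deepest shared node is where two words last agree before diverging.
e.g. "lingal" and "lingalven" share the prefix "lingal" of length 6; no pair shares a longer one.
Longest shared-prefix length: 6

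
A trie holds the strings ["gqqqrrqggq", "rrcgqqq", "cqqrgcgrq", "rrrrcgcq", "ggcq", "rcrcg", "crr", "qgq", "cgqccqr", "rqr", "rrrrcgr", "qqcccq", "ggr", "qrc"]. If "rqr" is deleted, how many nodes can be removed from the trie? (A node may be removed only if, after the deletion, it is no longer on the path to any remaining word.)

After clearing the end-marker at "rqr", prune upward until reaching a node still needed by another word.
The suffix "qr" (2 nodes) is used only by "rqr"; the node for "r" still has the child "r", so pruning stops there.
Nodes removed: 2

2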